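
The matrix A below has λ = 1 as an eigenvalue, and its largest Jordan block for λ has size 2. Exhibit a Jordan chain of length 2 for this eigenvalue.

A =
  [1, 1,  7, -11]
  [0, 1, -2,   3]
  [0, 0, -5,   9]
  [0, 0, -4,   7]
A Jordan chain for λ = 1 of length 2:
v_1 = (1, 0, 0, 0)ᵀ
v_2 = (0, 1, 0, 0)ᵀ

Let N = A − (1)·I. We want v_2 with N^2 v_2 = 0 but N^1 v_2 ≠ 0; then v_{j-1} := N · v_j for j = 2, …, 2.

Pick v_2 = (0, 1, 0, 0)ᵀ.
Then v_1 = N · v_2 = (1, 0, 0, 0)ᵀ.

Sanity check: (A − (1)·I) v_1 = (0, 0, 0, 0)ᵀ = 0. ✓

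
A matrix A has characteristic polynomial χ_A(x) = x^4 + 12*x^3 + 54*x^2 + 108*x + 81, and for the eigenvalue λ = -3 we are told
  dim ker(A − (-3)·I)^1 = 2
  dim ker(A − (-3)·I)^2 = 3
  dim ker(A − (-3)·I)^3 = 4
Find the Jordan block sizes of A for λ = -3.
Block sizes for λ = -3: [3, 1]

From the dimensions of kernels of powers, the number of Jordan blocks of size at least j is d_j − d_{j−1} where d_j = dim ker(N^j) (with d_0 = 0). Computing the differences gives [2, 1, 1].
The number of blocks of size exactly k is (#blocks of size ≥ k) − (#blocks of size ≥ k + 1), so the partition is: 1 block(s) of size 1, 1 block(s) of size 3.
In nonincreasing order the block sizes are [3, 1].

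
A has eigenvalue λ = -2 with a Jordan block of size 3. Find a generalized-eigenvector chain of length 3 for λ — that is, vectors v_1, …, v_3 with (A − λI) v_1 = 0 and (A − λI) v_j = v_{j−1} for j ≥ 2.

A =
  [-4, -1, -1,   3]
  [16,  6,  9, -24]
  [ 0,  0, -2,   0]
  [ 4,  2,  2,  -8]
A Jordan chain for λ = -2 of length 3:
v_1 = (-1, 8, 0, 2)ᵀ
v_2 = (-1, 9, 0, 2)ᵀ
v_3 = (0, 0, 1, 0)ᵀ

Let N = A − (-2)·I. We want v_3 with N^3 v_3 = 0 but N^2 v_3 ≠ 0; then v_{j-1} := N · v_j for j = 3, …, 2.

Pick v_3 = (0, 0, 1, 0)ᵀ.
Then v_2 = N · v_3 = (-1, 9, 0, 2)ᵀ.
Then v_1 = N · v_2 = (-1, 8, 0, 2)ᵀ.

Sanity check: (A − (-2)·I) v_1 = (0, 0, 0, 0)ᵀ = 0. ✓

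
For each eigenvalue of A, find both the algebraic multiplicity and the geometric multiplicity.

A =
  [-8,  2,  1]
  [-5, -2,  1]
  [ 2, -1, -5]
λ = -5: alg = 3, geom = 1

Step 1 — factor the characteristic polynomial to read off the algebraic multiplicities:
  χ_A(x) = (x + 5)^3

Step 2 — compute geometric multiplicities via the rank-nullity identity g(λ) = n − rank(A − λI):
  rank(A − (-5)·I) = 2, so dim ker(A − (-5)·I) = n − 2 = 1

Summary:
  λ = -5: algebraic multiplicity = 3, geometric multiplicity = 1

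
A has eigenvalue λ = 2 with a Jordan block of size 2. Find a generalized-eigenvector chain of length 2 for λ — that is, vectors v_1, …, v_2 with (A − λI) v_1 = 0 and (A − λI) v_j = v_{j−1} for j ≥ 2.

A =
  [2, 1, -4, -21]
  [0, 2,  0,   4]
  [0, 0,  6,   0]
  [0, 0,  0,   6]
A Jordan chain for λ = 2 of length 2:
v_1 = (1, 0, 0, 0)ᵀ
v_2 = (0, 1, 0, 0)ᵀ

Let N = A − (2)·I. We want v_2 with N^2 v_2 = 0 but N^1 v_2 ≠ 0; then v_{j-1} := N · v_j for j = 2, …, 2.

Pick v_2 = (0, 1, 0, 0)ᵀ.
Then v_1 = N · v_2 = (1, 0, 0, 0)ᵀ.

Sanity check: (A − (2)·I) v_1 = (0, 0, 0, 0)ᵀ = 0. ✓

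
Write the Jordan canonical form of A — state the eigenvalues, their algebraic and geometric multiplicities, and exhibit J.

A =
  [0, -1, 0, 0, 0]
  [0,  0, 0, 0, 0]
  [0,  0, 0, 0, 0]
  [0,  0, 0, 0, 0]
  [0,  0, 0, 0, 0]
J_2(0) ⊕ J_1(0) ⊕ J_1(0) ⊕ J_1(0)

The characteristic polynomial is
  det(x·I − A) = x^5

Eigenvalues and multiplicities (the geometric multiplicity of λ is n − rank(A − λI), which equals the number of Jordan blocks for λ):
  λ = 0: algebraic multiplicity = 5, geometric multiplicity = 4

Determining the block sizes for each eigenvalue:
  λ = 0: 4 blocks summing to 5 forces exactly one block of size 2 and the rest size 1 → block sizes [2, 1, 1, 1]

Assembling the blocks gives a Jordan form
J =
  [0, 1, 0, 0, 0]
  [0, 0, 0, 0, 0]
  [0, 0, 0, 0, 0]
  [0, 0, 0, 0, 0]
  [0, 0, 0, 0, 0]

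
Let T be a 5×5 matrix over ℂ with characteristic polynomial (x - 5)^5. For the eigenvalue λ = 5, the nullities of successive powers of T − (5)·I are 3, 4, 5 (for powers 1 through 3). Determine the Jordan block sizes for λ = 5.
Block sizes for λ = 5: [3, 1, 1]

From the dimensions of kernels of powers, the number of Jordan blocks of size at least j is d_j − d_{j−1} where d_j = dim ker(N^j) (with d_0 = 0). Computing the differences gives [3, 1, 1].
The number of blocks of size exactly k is (#blocks of size ≥ k) − (#blocks of size ≥ k + 1), so the partition is: 2 block(s) of size 1, 1 block(s) of size 3.
In nonincreasing order the block sizes are [3, 1, 1].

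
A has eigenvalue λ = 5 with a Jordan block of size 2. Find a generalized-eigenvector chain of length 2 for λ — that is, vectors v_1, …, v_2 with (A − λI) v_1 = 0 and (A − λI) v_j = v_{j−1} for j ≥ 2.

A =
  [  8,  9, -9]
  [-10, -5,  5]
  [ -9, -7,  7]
A Jordan chain for λ = 5 of length 2:
v_1 = (12, -20, -16)ᵀ
v_2 = (1, 1, 0)ᵀ

Let N = A − (5)·I. We want v_2 with N^2 v_2 = 0 but N^1 v_2 ≠ 0; then v_{j-1} := N · v_j for j = 2, …, 2.

Pick v_2 = (1, 1, 0)ᵀ.
Then v_1 = N · v_2 = (12, -20, -16)ᵀ.

Sanity check: (A − (5)·I) v_1 = (0, 0, 0)ᵀ = 0. ✓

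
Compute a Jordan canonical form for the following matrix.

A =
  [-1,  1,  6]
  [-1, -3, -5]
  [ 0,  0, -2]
J_3(-2)

The characteristic polynomial is
  det(x·I − A) = x^3 + 6*x^2 + 12*x + 8 = (x + 2)^3

Eigenvalues and multiplicities (the geometric multiplicity of λ is n − rank(A − λI), which equals the number of Jordan blocks for λ):
  λ = -2: algebraic multiplicity = 3, geometric multiplicity = 1

Determining the block sizes for each eigenvalue:
  λ = -2: one block (gm = 1), so the single block has size am = 3 → block sizes [3]

Assembling the blocks gives a Jordan form
J =
  [-2,  1,  0]
  [ 0, -2,  1]
  [ 0,  0, -2]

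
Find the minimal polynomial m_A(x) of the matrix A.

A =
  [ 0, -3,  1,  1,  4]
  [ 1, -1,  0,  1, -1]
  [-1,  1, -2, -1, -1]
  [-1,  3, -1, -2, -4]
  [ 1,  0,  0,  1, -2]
x^3 + 4*x^2 + 5*x + 2

The characteristic polynomial is χ_A(x) = (x + 1)^3*(x + 2)^2, so the eigenvalues are known. The minimal polynomial is
  m_A(x) = Π_λ (x − λ)^{k_λ}
where k_λ is the size of the *largest* Jordan block for λ (equivalently, the smallest k with (A − λI)^k v = 0 for every generalised eigenvector v of λ).

  λ = -2: largest Jordan block has size 1, contributing (x + 2)
  λ = -1: largest Jordan block has size 2, contributing (x + 1)^2

So m_A(x) = (x + 1)^2*(x + 2) = x^3 + 4*x^2 + 5*x + 2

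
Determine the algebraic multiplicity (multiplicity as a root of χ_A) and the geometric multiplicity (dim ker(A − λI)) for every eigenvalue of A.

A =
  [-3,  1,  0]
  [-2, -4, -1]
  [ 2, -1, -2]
λ = -3: alg = 3, geom = 1

Step 1 — factor the characteristic polynomial to read off the algebraic multiplicities:
  χ_A(x) = (x + 3)^3

Step 2 — compute geometric multiplicities via the rank-nullity identity g(λ) = n − rank(A − λI):
  rank(A − (-3)·I) = 2, so dim ker(A − (-3)·I) = n − 2 = 1

Summary:
  λ = -3: algebraic multiplicity = 3, geometric multiplicity = 1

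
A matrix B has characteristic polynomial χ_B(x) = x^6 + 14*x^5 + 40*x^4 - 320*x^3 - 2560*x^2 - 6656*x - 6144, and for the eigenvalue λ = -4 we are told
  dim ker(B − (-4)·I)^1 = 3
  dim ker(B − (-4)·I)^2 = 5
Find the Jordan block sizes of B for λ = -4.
Block sizes for λ = -4: [2, 2, 1]

From the dimensions of kernels of powers, the number of Jordan blocks of size at least j is d_j − d_{j−1} where d_j = dim ker(N^j) (with d_0 = 0). Computing the differences gives [3, 2].
The number of blocks of size exactly k is (#blocks of size ≥ k) − (#blocks of size ≥ k + 1), so the partition is: 1 block(s) of size 1, 2 block(s) of size 2.
In nonincreasing order the block sizes are [2, 2, 1].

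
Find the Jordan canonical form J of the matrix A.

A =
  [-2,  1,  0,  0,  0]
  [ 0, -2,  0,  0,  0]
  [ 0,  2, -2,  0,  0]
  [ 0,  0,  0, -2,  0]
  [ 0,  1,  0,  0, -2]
J_2(-2) ⊕ J_1(-2) ⊕ J_1(-2) ⊕ J_1(-2)

The characteristic polynomial is
  det(x·I − A) = x^5 + 10*x^4 + 40*x^3 + 80*x^2 + 80*x + 32 = (x + 2)^5

Eigenvalues and multiplicities (the geometric multiplicity of λ is n − rank(A − λI), which equals the number of Jordan blocks for λ):
  λ = -2: algebraic multiplicity = 5, geometric multiplicity = 4

Determining the block sizes for each eigenvalue:
  λ = -2: 4 blocks summing to 5 forces exactly one block of size 2 and the rest size 1 → block sizes [2, 1, 1, 1]

Assembling the blocks gives a Jordan form
J =
  [-2,  1,  0,  0,  0]
  [ 0, -2,  0,  0,  0]
  [ 0,  0, -2,  0,  0]
  [ 0,  0,  0, -2,  0]
  [ 0,  0,  0,  0, -2]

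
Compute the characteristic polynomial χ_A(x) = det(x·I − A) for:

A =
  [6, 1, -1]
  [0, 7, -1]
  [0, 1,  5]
x^3 - 18*x^2 + 108*x - 216

Expanding det(x·I − A) (e.g. by cofactor expansion or by noting that A is similar to its Jordan form J, which has the same characteristic polynomial as A) gives
  χ_A(x) = x^3 - 18*x^2 + 108*x - 216
which factors as (x - 6)^3. The eigenvalues (with algebraic multiplicities) are λ = 6 with multiplicity 3.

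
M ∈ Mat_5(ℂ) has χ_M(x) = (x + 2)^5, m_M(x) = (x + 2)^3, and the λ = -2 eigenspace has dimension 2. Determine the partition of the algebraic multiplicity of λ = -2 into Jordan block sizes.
Block sizes for λ = -2: [3, 2]

Step 1 — from the characteristic polynomial, algebraic multiplicity of λ = -2 is 5. From dim ker(M − (-2)·I) = 2, there are exactly 2 Jordan blocks for λ = -2.
Step 2 — from the minimal polynomial, the factor (x + 2)^3 tells us the largest block for λ = -2 has size 3.
Step 3 — with total size 5, 2 blocks, and largest block 3, the block sizes (in nonincreasing order) are [3, 2].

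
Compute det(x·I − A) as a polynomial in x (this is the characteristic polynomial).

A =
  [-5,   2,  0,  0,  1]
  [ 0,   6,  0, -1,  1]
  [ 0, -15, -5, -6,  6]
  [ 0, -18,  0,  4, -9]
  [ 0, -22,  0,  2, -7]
x^5 + 7*x^4 - 29*x^3 - 235*x^2 + 200*x + 2000

Expanding det(x·I − A) (e.g. by cofactor expansion or by noting that A is similar to its Jordan form J, which has the same characteristic polynomial as A) gives
  χ_A(x) = x^5 + 7*x^4 - 29*x^3 - 235*x^2 + 200*x + 2000
which factors as (x - 4)^2*(x + 5)^3. The eigenvalues (with algebraic multiplicities) are λ = -5 with multiplicity 3, λ = 4 with multiplicity 2.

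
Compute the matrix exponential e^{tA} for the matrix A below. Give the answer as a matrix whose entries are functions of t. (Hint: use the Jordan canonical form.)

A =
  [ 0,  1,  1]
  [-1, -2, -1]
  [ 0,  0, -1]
e^{tA} =
  [t*exp(-t) + exp(-t), t*exp(-t), t*exp(-t)]
  [-t*exp(-t), -t*exp(-t) + exp(-t), -t*exp(-t)]
  [0, 0, exp(-t)]

Strategy: write A = P · J · P⁻¹ where J is a Jordan canonical form, so e^{tA} = P · e^{tJ} · P⁻¹, and e^{tJ} can be computed block-by-block.

A has Jordan form
J =
  [-1,  1,  0]
  [ 0, -1,  0]
  [ 0,  0, -1]
(up to reordering of blocks).

Per-block formulas:
  For a 1×1 block at λ = -1: exp(t · [-1]) = [e^(-1t)].
  For a 2×2 Jordan block J_2(-1): exp(t · J_2(-1)) = e^(-1t)·(I + t·N), where N is the 2×2 nilpotent shift.

After assembling e^{tJ} and conjugating by P, we get:

e^{tA} =
  [t*exp(-t) + exp(-t), t*exp(-t), t*exp(-t)]
  [-t*exp(-t), -t*exp(-t) + exp(-t), -t*exp(-t)]
  [0, 0, exp(-t)]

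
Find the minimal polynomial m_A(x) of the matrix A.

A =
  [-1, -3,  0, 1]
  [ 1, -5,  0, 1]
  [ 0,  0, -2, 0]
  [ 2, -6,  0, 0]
x^2 + 4*x + 4

The characteristic polynomial is χ_A(x) = (x + 2)^4, so the eigenvalues are known. The minimal polynomial is
  m_A(x) = Π_λ (x − λ)^{k_λ}
where k_λ is the size of the *largest* Jordan block for λ (equivalently, the smallest k with (A − λI)^k v = 0 for every generalised eigenvector v of λ).

  λ = -2: largest Jordan block has size 2, contributing (x + 2)^2

So m_A(x) = (x + 2)^2 = x^2 + 4*x + 4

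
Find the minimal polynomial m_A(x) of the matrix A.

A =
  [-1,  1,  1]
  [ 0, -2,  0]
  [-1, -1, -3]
x^2 + 4*x + 4

The characteristic polynomial is χ_A(x) = (x + 2)^3, so the eigenvalues are known. The minimal polynomial is
  m_A(x) = Π_λ (x − λ)^{k_λ}
where k_λ is the size of the *largest* Jordan block for λ (equivalently, the smallest k with (A − λI)^k v = 0 for every generalised eigenvector v of λ).

  λ = -2: largest Jordan block has size 2, contributing (x + 2)^2

So m_A(x) = (x + 2)^2 = x^2 + 4*x + 4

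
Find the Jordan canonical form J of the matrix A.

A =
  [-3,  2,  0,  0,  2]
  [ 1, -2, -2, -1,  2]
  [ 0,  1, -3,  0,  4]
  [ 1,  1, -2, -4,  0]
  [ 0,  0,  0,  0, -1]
J_3(-3) ⊕ J_1(-3) ⊕ J_1(-1)

The characteristic polynomial is
  det(x·I − A) = x^5 + 13*x^4 + 66*x^3 + 162*x^2 + 189*x + 81 = (x + 1)*(x + 3)^4

Eigenvalues and multiplicities (the geometric multiplicity of λ is n − rank(A − λI), which equals the number of Jordan blocks for λ):
  λ = -3: algebraic multiplicity = 4, geometric multiplicity = 2
  λ = -1: algebraic multiplicity = 1, geometric multiplicity = 1

Determining the block sizes for each eigenvalue:
  λ = -3: with am = 4 and gm = 2, the partition is not yet determined (e.g. several partitions of 4 into 2 parts exist). Let N = A − (-3)·I. Computing rank(N^1) = 3, rank(N^2) = 2, rank(N^3) = 1; the number of blocks of size ≥ j is rank(N^{j−1}) − rank(N^j), giving [2, 1, 1]. So we have 1 block(s) of size 3, 1 block(s) of size 1 → block sizes [3, 1]
  λ = -1: one block (gm = 1), so the single block has size am = 1 → block sizes [1]

Assembling the blocks gives a Jordan form
J =
  [-3,  1,  0,  0,  0]
  [ 0, -3,  1,  0,  0]
  [ 0,  0, -3,  0,  0]
  [ 0,  0,  0, -3,  0]
  [ 0,  0,  0,  0, -1]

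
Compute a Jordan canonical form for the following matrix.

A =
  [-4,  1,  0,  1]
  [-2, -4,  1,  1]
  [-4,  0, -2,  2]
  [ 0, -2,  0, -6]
J_3(-4) ⊕ J_1(-4)

The characteristic polynomial is
  det(x·I − A) = x^4 + 16*x^3 + 96*x^2 + 256*x + 256 = (x + 4)^4

Eigenvalues and multiplicities (the geometric multiplicity of λ is n − rank(A − λI), which equals the number of Jordan blocks for λ):
  λ = -4: algebraic multiplicity = 4, geometric multiplicity = 2

Determining the block sizes for each eigenvalue:
  λ = -4: with am = 4 and gm = 2, the partition is not yet determined (e.g. several partitions of 4 into 2 parts exist). Let N = A − (-4)·I. Computing rank(N^1) = 2, rank(N^2) = 1, rank(N^3) = 0; the number of blocks of size ≥ j is rank(N^{j−1}) − rank(N^j), giving [2, 1, 1]. So we have 1 block(s) of size 3, 1 block(s) of size 1 → block sizes [3, 1]

Assembling the blocks gives a Jordan form
J =
  [-4,  1,  0,  0]
  [ 0, -4,  1,  0]
  [ 0,  0, -4,  0]
  [ 0,  0,  0, -4]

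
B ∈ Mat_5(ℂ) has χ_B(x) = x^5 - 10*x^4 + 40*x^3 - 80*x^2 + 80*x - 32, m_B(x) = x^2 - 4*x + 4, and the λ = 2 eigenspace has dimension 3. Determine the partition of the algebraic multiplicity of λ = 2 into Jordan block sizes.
Block sizes for λ = 2: [2, 2, 1]

Step 1 — from the characteristic polynomial, algebraic multiplicity of λ = 2 is 5. From dim ker(B − (2)·I) = 3, there are exactly 3 Jordan blocks for λ = 2.
Step 2 — from the minimal polynomial, the factor (x − 2)^2 tells us the largest block for λ = 2 has size 2.
Step 3 — with total size 5, 3 blocks, and largest block 2, the block sizes (in nonincreasing order) are [2, 2, 1].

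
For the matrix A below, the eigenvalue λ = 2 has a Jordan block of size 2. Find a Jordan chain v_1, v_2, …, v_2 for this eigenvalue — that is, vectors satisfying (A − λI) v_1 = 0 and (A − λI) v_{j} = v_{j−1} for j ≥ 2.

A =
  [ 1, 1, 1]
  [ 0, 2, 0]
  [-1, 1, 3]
A Jordan chain for λ = 2 of length 2:
v_1 = (-1, 0, -1)ᵀ
v_2 = (1, 0, 0)ᵀ

Let N = A − (2)·I. We want v_2 with N^2 v_2 = 0 but N^1 v_2 ≠ 0; then v_{j-1} := N · v_j for j = 2, …, 2.

Pick v_2 = (1, 0, 0)ᵀ.
Then v_1 = N · v_2 = (-1, 0, -1)ᵀ.

Sanity check: (A − (2)·I) v_1 = (0, 0, 0)ᵀ = 0. ✓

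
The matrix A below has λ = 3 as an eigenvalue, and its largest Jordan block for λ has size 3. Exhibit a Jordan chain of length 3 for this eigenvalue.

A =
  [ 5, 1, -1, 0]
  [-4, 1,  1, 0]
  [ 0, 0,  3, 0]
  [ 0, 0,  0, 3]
A Jordan chain for λ = 3 of length 3:
v_1 = (-1, 2, 0, 0)ᵀ
v_2 = (-1, 1, 0, 0)ᵀ
v_3 = (0, 0, 1, 0)ᵀ

Let N = A − (3)·I. We want v_3 with N^3 v_3 = 0 but N^2 v_3 ≠ 0; then v_{j-1} := N · v_j for j = 3, …, 2.

Pick v_3 = (0, 0, 1, 0)ᵀ.
Then v_2 = N · v_3 = (-1, 1, 0, 0)ᵀ.
Then v_1 = N · v_2 = (-1, 2, 0, 0)ᵀ.

Sanity check: (A − (3)·I) v_1 = (0, 0, 0, 0)ᵀ = 0. ✓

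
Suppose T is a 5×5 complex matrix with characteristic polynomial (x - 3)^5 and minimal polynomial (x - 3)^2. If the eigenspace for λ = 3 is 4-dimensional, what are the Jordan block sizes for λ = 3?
Block sizes for λ = 3: [2, 1, 1, 1]

Step 1 — from the characteristic polynomial, algebraic multiplicity of λ = 3 is 5. From dim ker(T − (3)·I) = 4, there are exactly 4 Jordan blocks for λ = 3.
Step 2 — from the minimal polynomial, the factor (x − 3)^2 tells us the largest block for λ = 3 has size 2.
Step 3 — with total size 5, 4 blocks, and largest block 2, the block sizes (in nonincreasing order) are [2, 1, 1, 1].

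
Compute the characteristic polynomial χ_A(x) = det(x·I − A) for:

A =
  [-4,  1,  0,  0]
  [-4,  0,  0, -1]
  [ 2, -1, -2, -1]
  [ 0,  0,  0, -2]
x^4 + 8*x^3 + 24*x^2 + 32*x + 16

Expanding det(x·I − A) (e.g. by cofactor expansion or by noting that A is similar to its Jordan form J, which has the same characteristic polynomial as A) gives
  χ_A(x) = x^4 + 8*x^3 + 24*x^2 + 32*x + 16
which factors as (x + 2)^4. The eigenvalues (with algebraic multiplicities) are λ = -2 with multiplicity 4.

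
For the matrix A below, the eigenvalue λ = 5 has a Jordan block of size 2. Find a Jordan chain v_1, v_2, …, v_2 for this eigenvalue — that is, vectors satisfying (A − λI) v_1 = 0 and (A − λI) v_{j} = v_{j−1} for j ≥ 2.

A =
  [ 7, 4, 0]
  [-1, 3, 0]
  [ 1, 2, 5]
A Jordan chain for λ = 5 of length 2:
v_1 = (2, -1, 1)ᵀ
v_2 = (1, 0, 0)ᵀ

Let N = A − (5)·I. We want v_2 with N^2 v_2 = 0 but N^1 v_2 ≠ 0; then v_{j-1} := N · v_j for j = 2, …, 2.

Pick v_2 = (1, 0, 0)ᵀ.
Then v_1 = N · v_2 = (2, -1, 1)ᵀ.

Sanity check: (A − (5)·I) v_1 = (0, 0, 0)ᵀ = 0. ✓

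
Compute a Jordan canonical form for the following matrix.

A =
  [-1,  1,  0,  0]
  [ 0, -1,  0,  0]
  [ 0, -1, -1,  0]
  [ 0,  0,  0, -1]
J_2(-1) ⊕ J_1(-1) ⊕ J_1(-1)

The characteristic polynomial is
  det(x·I − A) = x^4 + 4*x^3 + 6*x^2 + 4*x + 1 = (x + 1)^4

Eigenvalues and multiplicities (the geometric multiplicity of λ is n − rank(A − λI), which equals the number of Jordan blocks for λ):
  λ = -1: algebraic multiplicity = 4, geometric multiplicity = 3

Determining the block sizes for each eigenvalue:
  λ = -1: 3 blocks summing to 4 forces exactly one block of size 2 and the rest size 1 → block sizes [2, 1, 1]

Assembling the blocks gives a Jordan form
J =
  [-1,  1,  0,  0]
  [ 0, -1,  0,  0]
  [ 0,  0, -1,  0]
  [ 0,  0,  0, -1]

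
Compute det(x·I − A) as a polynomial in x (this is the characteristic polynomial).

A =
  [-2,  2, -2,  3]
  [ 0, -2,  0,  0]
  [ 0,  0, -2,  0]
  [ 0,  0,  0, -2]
x^4 + 8*x^3 + 24*x^2 + 32*x + 16

Expanding det(x·I − A) (e.g. by cofactor expansion or by noting that A is similar to its Jordan form J, which has the same characteristic polynomial as A) gives
  χ_A(x) = x^4 + 8*x^3 + 24*x^2 + 32*x + 16
which factors as (x + 2)^4. The eigenvalues (with algebraic multiplicities) are λ = -2 with multiplicity 4.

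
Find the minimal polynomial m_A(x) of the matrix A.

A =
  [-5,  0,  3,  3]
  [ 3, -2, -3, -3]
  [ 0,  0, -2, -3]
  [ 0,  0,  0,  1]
x^3 + 6*x^2 + 3*x - 10

The characteristic polynomial is χ_A(x) = (x - 1)*(x + 2)^2*(x + 5), so the eigenvalues are known. The minimal polynomial is
  m_A(x) = Π_λ (x − λ)^{k_λ}
where k_λ is the size of the *largest* Jordan block for λ (equivalently, the smallest k with (A − λI)^k v = 0 for every generalised eigenvector v of λ).

  λ = -5: largest Jordan block has size 1, contributing (x + 5)
  λ = -2: largest Jordan block has size 1, contributing (x + 2)
  λ = 1: largest Jordan block has size 1, contributing (x − 1)

So m_A(x) = (x - 1)*(x + 2)*(x + 5) = x^3 + 6*x^2 + 3*x - 10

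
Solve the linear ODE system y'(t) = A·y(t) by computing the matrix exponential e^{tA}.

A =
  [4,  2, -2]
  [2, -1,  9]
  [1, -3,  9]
e^{tA} =
  [t^2*exp(4*t) + exp(4*t), -2*t^2*exp(4*t) + 2*t*exp(4*t), 4*t^2*exp(4*t) - 2*t*exp(4*t)]
  [-t^2*exp(4*t)/2 + 2*t*exp(4*t), t^2*exp(4*t) - 5*t*exp(4*t) + exp(4*t), -2*t^2*exp(4*t) + 9*t*exp(4*t)]
  [-t^2*exp(4*t)/2 + t*exp(4*t), t^2*exp(4*t) - 3*t*exp(4*t), -2*t^2*exp(4*t) + 5*t*exp(4*t) + exp(4*t)]

Strategy: write A = P · J · P⁻¹ where J is a Jordan canonical form, so e^{tA} = P · e^{tJ} · P⁻¹, and e^{tJ} can be computed block-by-block.

A has Jordan form
J =
  [4, 1, 0]
  [0, 4, 1]
  [0, 0, 4]
(up to reordering of blocks).

Per-block formulas:
  For a 3×3 Jordan block J_3(4): exp(t · J_3(4)) = e^(4t)·(I + t·N + (t^2/2)·N^2), where N is the 3×3 nilpotent shift.

After assembling e^{tJ} and conjugating by P, we get:

e^{tA} =
  [t^2*exp(4*t) + exp(4*t), -2*t^2*exp(4*t) + 2*t*exp(4*t), 4*t^2*exp(4*t) - 2*t*exp(4*t)]
  [-t^2*exp(4*t)/2 + 2*t*exp(4*t), t^2*exp(4*t) - 5*t*exp(4*t) + exp(4*t), -2*t^2*exp(4*t) + 9*t*exp(4*t)]
  [-t^2*exp(4*t)/2 + t*exp(4*t), t^2*exp(4*t) - 3*t*exp(4*t), -2*t^2*exp(4*t) + 5*t*exp(4*t) + exp(4*t)]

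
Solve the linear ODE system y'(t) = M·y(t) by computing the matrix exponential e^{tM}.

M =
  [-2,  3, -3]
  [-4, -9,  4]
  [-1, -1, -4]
e^{tM} =
  [3*t*exp(-5*t) + exp(-5*t), 3*t*exp(-5*t), -3*t*exp(-5*t)]
  [-4*t*exp(-5*t), -4*t*exp(-5*t) + exp(-5*t), 4*t*exp(-5*t)]
  [-t*exp(-5*t), -t*exp(-5*t), t*exp(-5*t) + exp(-5*t)]

Strategy: write M = P · J · P⁻¹ where J is a Jordan canonical form, so e^{tM} = P · e^{tJ} · P⁻¹, and e^{tJ} can be computed block-by-block.

M has Jordan form
J =
  [-5,  1,  0]
  [ 0, -5,  0]
  [ 0,  0, -5]
(up to reordering of blocks).

Per-block formulas:
  For a 1×1 block at λ = -5: exp(t · [-5]) = [e^(-5t)].
  For a 2×2 Jordan block J_2(-5): exp(t · J_2(-5)) = e^(-5t)·(I + t·N), where N is the 2×2 nilpotent shift.

After assembling e^{tJ} and conjugating by P, we get:

e^{tM} =
  [3*t*exp(-5*t) + exp(-5*t), 3*t*exp(-5*t), -3*t*exp(-5*t)]
  [-4*t*exp(-5*t), -4*t*exp(-5*t) + exp(-5*t), 4*t*exp(-5*t)]
  [-t*exp(-5*t), -t*exp(-5*t), t*exp(-5*t) + exp(-5*t)]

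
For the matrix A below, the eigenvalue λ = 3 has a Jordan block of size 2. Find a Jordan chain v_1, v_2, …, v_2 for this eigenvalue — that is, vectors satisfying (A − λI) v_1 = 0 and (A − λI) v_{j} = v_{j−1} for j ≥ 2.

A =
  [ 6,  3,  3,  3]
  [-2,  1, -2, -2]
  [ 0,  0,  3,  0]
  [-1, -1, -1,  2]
A Jordan chain for λ = 3 of length 2:
v_1 = (3, -2, 0, -1)ᵀ
v_2 = (1, 0, 0, 0)ᵀ

Let N = A − (3)·I. We want v_2 with N^2 v_2 = 0 but N^1 v_2 ≠ 0; then v_{j-1} := N · v_j for j = 2, …, 2.

Pick v_2 = (1, 0, 0, 0)ᵀ.
Then v_1 = N · v_2 = (3, -2, 0, -1)ᵀ.

Sanity check: (A − (3)·I) v_1 = (0, 0, 0, 0)ᵀ = 0. ✓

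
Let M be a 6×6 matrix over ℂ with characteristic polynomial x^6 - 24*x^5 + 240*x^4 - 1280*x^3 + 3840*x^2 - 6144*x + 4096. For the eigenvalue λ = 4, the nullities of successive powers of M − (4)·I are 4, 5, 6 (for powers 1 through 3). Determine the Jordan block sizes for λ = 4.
Block sizes for λ = 4: [3, 1, 1, 1]

From the dimensions of kernels of powers, the number of Jordan blocks of size at least j is d_j − d_{j−1} where d_j = dim ker(N^j) (with d_0 = 0). Computing the differences gives [4, 1, 1].
The number of blocks of size exactly k is (#blocks of size ≥ k) − (#blocks of size ≥ k + 1), so the partition is: 3 block(s) of size 1, 1 block(s) of size 3.
In nonincreasing order the block sizes are [3, 1, 1, 1].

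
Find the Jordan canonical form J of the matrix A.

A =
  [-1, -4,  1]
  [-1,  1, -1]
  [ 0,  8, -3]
J_3(-1)

The characteristic polynomial is
  det(x·I − A) = x^3 + 3*x^2 + 3*x + 1 = (x + 1)^3

Eigenvalues and multiplicities (the geometric multiplicity of λ is n − rank(A − λI), which equals the number of Jordan blocks for λ):
  λ = -1: algebraic multiplicity = 3, geometric multiplicity = 1

Determining the block sizes for each eigenvalue:
  λ = -1: one block (gm = 1), so the single block has size am = 3 → block sizes [3]

Assembling the blocks gives a Jordan form
J =
  [-1,  1,  0]
  [ 0, -1,  1]
  [ 0,  0, -1]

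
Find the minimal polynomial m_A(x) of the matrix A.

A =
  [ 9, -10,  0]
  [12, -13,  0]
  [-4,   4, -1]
x^2 + 4*x + 3

The characteristic polynomial is χ_A(x) = (x + 1)^2*(x + 3), so the eigenvalues are known. The minimal polynomial is
  m_A(x) = Π_λ (x − λ)^{k_λ}
where k_λ is the size of the *largest* Jordan block for λ (equivalently, the smallest k with (A − λI)^k v = 0 for every generalised eigenvector v of λ).

  λ = -3: largest Jordan block has size 1, contributing (x + 3)
  λ = -1: largest Jordan block has size 1, contributing (x + 1)

So m_A(x) = (x + 1)*(x + 3) = x^2 + 4*x + 3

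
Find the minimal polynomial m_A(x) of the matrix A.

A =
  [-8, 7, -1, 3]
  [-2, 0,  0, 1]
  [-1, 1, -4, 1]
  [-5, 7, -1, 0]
x^3 + 9*x^2 + 27*x + 27

The characteristic polynomial is χ_A(x) = (x + 3)^4, so the eigenvalues are known. The minimal polynomial is
  m_A(x) = Π_λ (x − λ)^{k_λ}
where k_λ is the size of the *largest* Jordan block for λ (equivalently, the smallest k with (A − λI)^k v = 0 for every generalised eigenvector v of λ).

  λ = -3: largest Jordan block has size 3, contributing (x + 3)^3

So m_A(x) = (x + 3)^3 = x^3 + 9*x^2 + 27*x + 27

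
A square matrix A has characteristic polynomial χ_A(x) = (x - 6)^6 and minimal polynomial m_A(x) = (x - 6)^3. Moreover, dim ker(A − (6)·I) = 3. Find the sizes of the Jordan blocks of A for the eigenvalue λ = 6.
Block sizes for λ = 6: [3, 2, 1]

Step 1 — from the characteristic polynomial, algebraic multiplicity of λ = 6 is 6. From dim ker(A − (6)·I) = 3, there are exactly 3 Jordan blocks for λ = 6.
Step 2 — from the minimal polynomial, the factor (x − 6)^3 tells us the largest block for λ = 6 has size 3.
Step 3 — with total size 6, 3 blocks, and largest block 3, the block sizes (in nonincreasing order) are [3, 2, 1].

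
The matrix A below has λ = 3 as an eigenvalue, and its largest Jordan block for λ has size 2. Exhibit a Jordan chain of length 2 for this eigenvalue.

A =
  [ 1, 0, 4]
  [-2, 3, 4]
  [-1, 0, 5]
A Jordan chain for λ = 3 of length 2:
v_1 = (-2, -2, -1)ᵀ
v_2 = (1, 0, 0)ᵀ

Let N = A − (3)·I. We want v_2 with N^2 v_2 = 0 but N^1 v_2 ≠ 0; then v_{j-1} := N · v_j for j = 2, …, 2.

Pick v_2 = (1, 0, 0)ᵀ.
Then v_1 = N · v_2 = (-2, -2, -1)ᵀ.

Sanity check: (A − (3)·I) v_1 = (0, 0, 0)ᵀ = 0. ✓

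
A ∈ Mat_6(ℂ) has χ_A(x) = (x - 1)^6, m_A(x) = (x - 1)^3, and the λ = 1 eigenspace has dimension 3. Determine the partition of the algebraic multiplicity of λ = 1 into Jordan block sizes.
Block sizes for λ = 1: [3, 2, 1]

Step 1 — from the characteristic polynomial, algebraic multiplicity of λ = 1 is 6. From dim ker(A − (1)·I) = 3, there are exactly 3 Jordan blocks for λ = 1.
Step 2 — from the minimal polynomial, the factor (x − 1)^3 tells us the largest block for λ = 1 has size 3.
Step 3 — with total size 6, 3 blocks, and largest block 3, the block sizes (in nonincreasing order) are [3, 2, 1].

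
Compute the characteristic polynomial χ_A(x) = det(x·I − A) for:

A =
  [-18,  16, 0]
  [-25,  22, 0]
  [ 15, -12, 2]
x^3 - 6*x^2 + 12*x - 8

Expanding det(x·I − A) (e.g. by cofactor expansion or by noting that A is similar to its Jordan form J, which has the same characteristic polynomial as A) gives
  χ_A(x) = x^3 - 6*x^2 + 12*x - 8
which factors as (x - 2)^3. The eigenvalues (with algebraic multiplicities) are λ = 2 with multiplicity 3.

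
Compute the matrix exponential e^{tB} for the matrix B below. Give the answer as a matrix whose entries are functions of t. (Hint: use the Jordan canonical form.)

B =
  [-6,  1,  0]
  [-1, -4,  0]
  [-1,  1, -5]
e^{tB} =
  [-t*exp(-5*t) + exp(-5*t), t*exp(-5*t), 0]
  [-t*exp(-5*t), t*exp(-5*t) + exp(-5*t), 0]
  [-t*exp(-5*t), t*exp(-5*t), exp(-5*t)]

Strategy: write B = P · J · P⁻¹ where J is a Jordan canonical form, so e^{tB} = P · e^{tJ} · P⁻¹, and e^{tJ} can be computed block-by-block.

B has Jordan form
J =
  [-5,  1,  0]
  [ 0, -5,  0]
  [ 0,  0, -5]
(up to reordering of blocks).

Per-block formulas:
  For a 1×1 block at λ = -5: exp(t · [-5]) = [e^(-5t)].
  For a 2×2 Jordan block J_2(-5): exp(t · J_2(-5)) = e^(-5t)·(I + t·N), where N is the 2×2 nilpotent shift.

After assembling e^{tJ} and conjugating by P, we get:

e^{tB} =
  [-t*exp(-5*t) + exp(-5*t), t*exp(-5*t), 0]
  [-t*exp(-5*t), t*exp(-5*t) + exp(-5*t), 0]
  [-t*exp(-5*t), t*exp(-5*t), exp(-5*t)]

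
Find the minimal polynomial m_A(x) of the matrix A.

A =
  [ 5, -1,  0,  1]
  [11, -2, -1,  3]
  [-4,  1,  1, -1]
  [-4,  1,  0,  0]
x^3 - 3*x^2 + 3*x - 1

The characteristic polynomial is χ_A(x) = (x - 1)^4, so the eigenvalues are known. The minimal polynomial is
  m_A(x) = Π_λ (x − λ)^{k_λ}
where k_λ is the size of the *largest* Jordan block for λ (equivalently, the smallest k with (A − λI)^k v = 0 for every generalised eigenvector v of λ).

  λ = 1: largest Jordan block has size 3, contributing (x − 1)^3

So m_A(x) = (x - 1)^3 = x^3 - 3*x^2 + 3*x - 1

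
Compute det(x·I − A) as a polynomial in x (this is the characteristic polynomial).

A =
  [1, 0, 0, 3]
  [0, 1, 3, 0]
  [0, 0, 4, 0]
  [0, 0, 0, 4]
x^4 - 10*x^3 + 33*x^2 - 40*x + 16

Expanding det(x·I − A) (e.g. by cofactor expansion or by noting that A is similar to its Jordan form J, which has the same characteristic polynomial as A) gives
  χ_A(x) = x^4 - 10*x^3 + 33*x^2 - 40*x + 16
which factors as (x - 4)^2*(x - 1)^2. The eigenvalues (with algebraic multiplicities) are λ = 1 with multiplicity 2, λ = 4 with multiplicity 2.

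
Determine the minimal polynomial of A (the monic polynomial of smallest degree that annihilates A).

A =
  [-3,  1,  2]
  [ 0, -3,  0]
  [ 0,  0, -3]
x^2 + 6*x + 9

The characteristic polynomial is χ_A(x) = (x + 3)^3, so the eigenvalues are known. The minimal polynomial is
  m_A(x) = Π_λ (x − λ)^{k_λ}
where k_λ is the size of the *largest* Jordan block for λ (equivalently, the smallest k with (A − λI)^k v = 0 for every generalised eigenvector v of λ).

  λ = -3: largest Jordan block has size 2, contributing (x + 3)^2

So m_A(x) = (x + 3)^2 = x^2 + 6*x + 9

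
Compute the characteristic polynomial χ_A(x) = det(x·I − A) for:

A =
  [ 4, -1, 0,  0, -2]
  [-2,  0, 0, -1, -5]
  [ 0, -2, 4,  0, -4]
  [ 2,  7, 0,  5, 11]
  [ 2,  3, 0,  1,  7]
x^5 - 20*x^4 + 160*x^3 - 640*x^2 + 1280*x - 1024

Expanding det(x·I − A) (e.g. by cofactor expansion or by noting that A is similar to its Jordan form J, which has the same characteristic polynomial as A) gives
  χ_A(x) = x^5 - 20*x^4 + 160*x^3 - 640*x^2 + 1280*x - 1024
which factors as (x - 4)^5. The eigenvalues (with algebraic multiplicities) are λ = 4 with multiplicity 5.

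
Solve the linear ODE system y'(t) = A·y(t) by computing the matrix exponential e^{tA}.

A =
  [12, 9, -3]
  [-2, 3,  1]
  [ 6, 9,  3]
e^{tA} =
  [6*t*exp(6*t) + exp(6*t), 9*t*exp(6*t), -3*t*exp(6*t)]
  [-2*t*exp(6*t), -3*t*exp(6*t) + exp(6*t), t*exp(6*t)]
  [6*t*exp(6*t), 9*t*exp(6*t), -3*t*exp(6*t) + exp(6*t)]

Strategy: write A = P · J · P⁻¹ where J is a Jordan canonical form, so e^{tA} = P · e^{tJ} · P⁻¹, and e^{tJ} can be computed block-by-block.

A has Jordan form
J =
  [6, 1, 0]
  [0, 6, 0]
  [0, 0, 6]
(up to reordering of blocks).

Per-block formulas:
  For a 2×2 Jordan block J_2(6): exp(t · J_2(6)) = e^(6t)·(I + t·N), where N is the 2×2 nilpotent shift.
  For a 1×1 block at λ = 6: exp(t · [6]) = [e^(6t)].

After assembling e^{tJ} and conjugating by P, we get:

e^{tA} =
  [6*t*exp(6*t) + exp(6*t), 9*t*exp(6*t), -3*t*exp(6*t)]
  [-2*t*exp(6*t), -3*t*exp(6*t) + exp(6*t), t*exp(6*t)]
  [6*t*exp(6*t), 9*t*exp(6*t), -3*t*exp(6*t) + exp(6*t)]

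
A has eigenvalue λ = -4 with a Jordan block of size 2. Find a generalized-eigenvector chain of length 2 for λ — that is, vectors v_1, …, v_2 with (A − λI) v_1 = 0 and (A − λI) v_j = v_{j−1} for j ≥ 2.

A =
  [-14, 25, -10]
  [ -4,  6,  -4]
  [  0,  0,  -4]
A Jordan chain for λ = -4 of length 2:
v_1 = (-10, -4, 0)ᵀ
v_2 = (1, 0, 0)ᵀ

Let N = A − (-4)·I. We want v_2 with N^2 v_2 = 0 but N^1 v_2 ≠ 0; then v_{j-1} := N · v_j for j = 2, …, 2.

Pick v_2 = (1, 0, 0)ᵀ.
Then v_1 = N · v_2 = (-10, -4, 0)ᵀ.

Sanity check: (A − (-4)·I) v_1 = (0, 0, 0)ᵀ = 0. ✓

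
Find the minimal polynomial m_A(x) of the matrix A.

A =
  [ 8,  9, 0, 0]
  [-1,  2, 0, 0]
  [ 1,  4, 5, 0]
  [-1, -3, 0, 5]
x^3 - 15*x^2 + 75*x - 125

The characteristic polynomial is χ_A(x) = (x - 5)^4, so the eigenvalues are known. The minimal polynomial is
  m_A(x) = Π_λ (x − λ)^{k_λ}
where k_λ is the size of the *largest* Jordan block for λ (equivalently, the smallest k with (A − λI)^k v = 0 for every generalised eigenvector v of λ).

  λ = 5: largest Jordan block has size 3, contributing (x − 5)^3

So m_A(x) = (x - 5)^3 = x^3 - 15*x^2 + 75*x - 125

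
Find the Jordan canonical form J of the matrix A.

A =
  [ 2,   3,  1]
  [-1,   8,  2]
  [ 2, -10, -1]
J_3(3)

The characteristic polynomial is
  det(x·I − A) = x^3 - 9*x^2 + 27*x - 27 = (x - 3)^3

Eigenvalues and multiplicities (the geometric multiplicity of λ is n − rank(A − λI), which equals the number of Jordan blocks for λ):
  λ = 3: algebraic multiplicity = 3, geometric multiplicity = 1

Determining the block sizes for each eigenvalue:
  λ = 3: one block (gm = 1), so the single block has size am = 3 → block sizes [3]

Assembling the blocks gives a Jordan form
J =
  [3, 1, 0]
  [0, 3, 1]
  [0, 0, 3]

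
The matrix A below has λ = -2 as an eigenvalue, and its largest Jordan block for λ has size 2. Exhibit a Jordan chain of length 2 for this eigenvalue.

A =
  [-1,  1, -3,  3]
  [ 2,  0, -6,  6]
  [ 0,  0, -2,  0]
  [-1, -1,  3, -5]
A Jordan chain for λ = -2 of length 2:
v_1 = (1, 2, 0, -1)ᵀ
v_2 = (1, 0, 0, 0)ᵀ

Let N = A − (-2)·I. We want v_2 with N^2 v_2 = 0 but N^1 v_2 ≠ 0; then v_{j-1} := N · v_j for j = 2, …, 2.

Pick v_2 = (1, 0, 0, 0)ᵀ.
Then v_1 = N · v_2 = (1, 2, 0, -1)ᵀ.

Sanity check: (A − (-2)·I) v_1 = (0, 0, 0, 0)ᵀ = 0. ✓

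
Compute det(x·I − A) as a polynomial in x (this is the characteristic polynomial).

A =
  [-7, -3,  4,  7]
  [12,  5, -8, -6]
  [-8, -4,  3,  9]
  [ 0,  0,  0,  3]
x^4 - 4*x^3 - 2*x^2 + 12*x + 9

Expanding det(x·I − A) (e.g. by cofactor expansion or by noting that A is similar to its Jordan form J, which has the same characteristic polynomial as A) gives
  χ_A(x) = x^4 - 4*x^3 - 2*x^2 + 12*x + 9
which factors as (x - 3)^2*(x + 1)^2. The eigenvalues (with algebraic multiplicities) are λ = -1 with multiplicity 2, λ = 3 with multiplicity 2.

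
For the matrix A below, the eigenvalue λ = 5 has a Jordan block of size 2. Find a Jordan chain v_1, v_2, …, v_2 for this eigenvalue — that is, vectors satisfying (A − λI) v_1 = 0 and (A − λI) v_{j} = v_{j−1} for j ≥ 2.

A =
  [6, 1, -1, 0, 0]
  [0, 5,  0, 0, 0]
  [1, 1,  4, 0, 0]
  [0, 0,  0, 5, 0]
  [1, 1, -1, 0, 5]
A Jordan chain for λ = 5 of length 2:
v_1 = (1, 0, 1, 0, 1)ᵀ
v_2 = (1, 0, 0, 0, 0)ᵀ

Let N = A − (5)·I. We want v_2 with N^2 v_2 = 0 but N^1 v_2 ≠ 0; then v_{j-1} := N · v_j for j = 2, …, 2.

Pick v_2 = (1, 0, 0, 0, 0)ᵀ.
Then v_1 = N · v_2 = (1, 0, 1, 0, 1)ᵀ.

Sanity check: (A − (5)·I) v_1 = (0, 0, 0, 0, 0)ᵀ = 0. ✓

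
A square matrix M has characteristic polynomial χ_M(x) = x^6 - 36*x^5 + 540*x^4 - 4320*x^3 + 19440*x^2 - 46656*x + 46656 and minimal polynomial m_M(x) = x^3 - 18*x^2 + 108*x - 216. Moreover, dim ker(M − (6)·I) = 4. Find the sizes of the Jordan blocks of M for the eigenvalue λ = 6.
Block sizes for λ = 6: [3, 1, 1, 1]

Step 1 — from the characteristic polynomial, algebraic multiplicity of λ = 6 is 6. From dim ker(M − (6)·I) = 4, there are exactly 4 Jordan blocks for λ = 6.
Step 2 — from the minimal polynomial, the factor (x − 6)^3 tells us the largest block for λ = 6 has size 3.
Step 3 — with total size 6, 4 blocks, and largest block 3, the block sizes (in nonincreasing order) are [3, 1, 1, 1].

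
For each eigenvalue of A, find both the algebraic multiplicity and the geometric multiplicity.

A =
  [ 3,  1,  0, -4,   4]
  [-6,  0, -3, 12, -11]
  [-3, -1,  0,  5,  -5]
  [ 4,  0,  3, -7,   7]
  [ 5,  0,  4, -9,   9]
λ = 1: alg = 5, geom = 2

Step 1 — factor the characteristic polynomial to read off the algebraic multiplicities:
  χ_A(x) = (x - 1)^5

Step 2 — compute geometric multiplicities via the rank-nullity identity g(λ) = n − rank(A − λI):
  rank(A − (1)·I) = 3, so dim ker(A − (1)·I) = n − 3 = 2

Summary:
  λ = 1: algebraic multiplicity = 5, geometric multiplicity = 2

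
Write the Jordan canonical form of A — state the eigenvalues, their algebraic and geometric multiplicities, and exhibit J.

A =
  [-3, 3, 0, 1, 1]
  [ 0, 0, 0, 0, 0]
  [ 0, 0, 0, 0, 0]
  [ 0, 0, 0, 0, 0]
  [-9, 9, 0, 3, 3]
J_2(0) ⊕ J_1(0) ⊕ J_1(0) ⊕ J_1(0)

The characteristic polynomial is
  det(x·I − A) = x^5

Eigenvalues and multiplicities (the geometric multiplicity of λ is n − rank(A − λI), which equals the number of Jordan blocks for λ):
  λ = 0: algebraic multiplicity = 5, geometric multiplicity = 4

Determining the block sizes for each eigenvalue:
  λ = 0: 4 blocks summing to 5 forces exactly one block of size 2 and the rest size 1 → block sizes [2, 1, 1, 1]

Assembling the blocks gives a Jordan form
J =
  [0, 1, 0, 0, 0]
  [0, 0, 0, 0, 0]
  [0, 0, 0, 0, 0]
  [0, 0, 0, 0, 0]
  [0, 0, 0, 0, 0]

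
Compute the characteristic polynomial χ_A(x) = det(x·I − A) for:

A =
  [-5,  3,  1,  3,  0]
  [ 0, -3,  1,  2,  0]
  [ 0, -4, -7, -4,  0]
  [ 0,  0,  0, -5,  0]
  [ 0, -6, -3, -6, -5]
x^5 + 25*x^4 + 250*x^3 + 1250*x^2 + 3125*x + 3125

Expanding det(x·I − A) (e.g. by cofactor expansion or by noting that A is similar to its Jordan form J, which has the same characteristic polynomial as A) gives
  χ_A(x) = x^5 + 25*x^4 + 250*x^3 + 1250*x^2 + 3125*x + 3125
which factors as (x + 5)^5. The eigenvalues (with algebraic multiplicities) are λ = -5 with multiplicity 5.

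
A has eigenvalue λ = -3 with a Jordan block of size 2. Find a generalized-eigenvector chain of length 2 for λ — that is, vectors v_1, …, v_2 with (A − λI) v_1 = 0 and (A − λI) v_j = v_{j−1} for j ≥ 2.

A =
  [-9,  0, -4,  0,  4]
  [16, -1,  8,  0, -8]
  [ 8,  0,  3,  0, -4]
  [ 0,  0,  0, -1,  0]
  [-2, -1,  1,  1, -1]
A Jordan chain for λ = -3 of length 2:
v_1 = (-2, 4, 2, 0, -1)ᵀ
v_2 = (1, -2, -1, 0, 0)ᵀ

Let N = A − (-3)·I. We want v_2 with N^2 v_2 = 0 but N^1 v_2 ≠ 0; then v_{j-1} := N · v_j for j = 2, …, 2.

Pick v_2 = (1, -2, -1, 0, 0)ᵀ.
Then v_1 = N · v_2 = (-2, 4, 2, 0, -1)ᵀ.

Sanity check: (A − (-3)·I) v_1 = (0, 0, 0, 0, 0)ᵀ = 0. ✓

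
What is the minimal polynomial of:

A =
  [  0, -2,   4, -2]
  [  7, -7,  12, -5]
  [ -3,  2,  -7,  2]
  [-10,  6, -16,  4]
x^2 + 5*x + 6

The characteristic polynomial is χ_A(x) = (x + 2)^2*(x + 3)^2, so the eigenvalues are known. The minimal polynomial is
  m_A(x) = Π_λ (x − λ)^{k_λ}
where k_λ is the size of the *largest* Jordan block for λ (equivalently, the smallest k with (A − λI)^k v = 0 for every generalised eigenvector v of λ).

  λ = -3: largest Jordan block has size 1, contributing (x + 3)
  λ = -2: largest Jordan block has size 1, contributing (x + 2)

So m_A(x) = (x + 2)*(x + 3) = x^2 + 5*x + 6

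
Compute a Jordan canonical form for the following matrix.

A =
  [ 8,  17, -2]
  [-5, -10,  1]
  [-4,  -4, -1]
J_3(-1)

The characteristic polynomial is
  det(x·I − A) = x^3 + 3*x^2 + 3*x + 1 = (x + 1)^3

Eigenvalues and multiplicities (the geometric multiplicity of λ is n − rank(A − λI), which equals the number of Jordan blocks for λ):
  λ = -1: algebraic multiplicity = 3, geometric multiplicity = 1

Determining the block sizes for each eigenvalue:
  λ = -1: one block (gm = 1), so the single block has size am = 3 → block sizes [3]

Assembling the blocks gives a Jordan form
J =
  [-1,  1,  0]
  [ 0, -1,  1]
  [ 0,  0, -1]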